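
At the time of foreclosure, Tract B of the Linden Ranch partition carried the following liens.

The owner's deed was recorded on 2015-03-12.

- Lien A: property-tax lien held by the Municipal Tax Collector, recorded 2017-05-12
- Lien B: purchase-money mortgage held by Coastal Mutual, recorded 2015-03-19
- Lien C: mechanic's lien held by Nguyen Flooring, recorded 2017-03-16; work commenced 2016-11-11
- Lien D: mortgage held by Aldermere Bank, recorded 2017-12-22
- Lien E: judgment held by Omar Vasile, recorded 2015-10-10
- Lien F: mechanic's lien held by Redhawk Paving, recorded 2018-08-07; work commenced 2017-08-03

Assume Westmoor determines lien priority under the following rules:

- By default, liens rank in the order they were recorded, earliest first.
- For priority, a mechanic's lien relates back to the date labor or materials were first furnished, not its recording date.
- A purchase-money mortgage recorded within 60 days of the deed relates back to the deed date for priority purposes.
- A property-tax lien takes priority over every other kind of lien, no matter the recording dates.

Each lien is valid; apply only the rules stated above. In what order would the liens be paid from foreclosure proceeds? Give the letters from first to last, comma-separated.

Effective dates after the stated exceptions: B's effective date is the deed date, 2015-03-12; C's effective date is 2016-11-11, when work began; F's effective date is 2017-08-03, when work began.
A is a property-tax lien and takes priority over every other lien.
Remaining liens by effective date: B (2015-03-12), E (2015-10-10), C (2016-11-11), F (2017-08-03), D (2017-12-22).

A, B, E, C, F, D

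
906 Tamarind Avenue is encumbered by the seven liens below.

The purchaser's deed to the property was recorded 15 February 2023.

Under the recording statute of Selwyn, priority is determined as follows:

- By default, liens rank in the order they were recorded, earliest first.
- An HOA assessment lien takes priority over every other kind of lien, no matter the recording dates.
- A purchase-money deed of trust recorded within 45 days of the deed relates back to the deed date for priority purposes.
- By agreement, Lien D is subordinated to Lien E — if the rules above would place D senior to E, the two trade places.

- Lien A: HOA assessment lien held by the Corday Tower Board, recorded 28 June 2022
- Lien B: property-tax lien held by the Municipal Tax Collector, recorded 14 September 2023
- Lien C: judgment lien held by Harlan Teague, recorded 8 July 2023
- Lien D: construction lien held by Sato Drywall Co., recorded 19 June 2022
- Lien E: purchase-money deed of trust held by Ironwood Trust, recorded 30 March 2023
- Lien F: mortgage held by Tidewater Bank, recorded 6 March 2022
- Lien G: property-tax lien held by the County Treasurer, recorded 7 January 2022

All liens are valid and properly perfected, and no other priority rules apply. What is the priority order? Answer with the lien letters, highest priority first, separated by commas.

First, effective dates: E's effective date is the deed date, 15 February 2023.
A is an HOA assessment lien and takes priority over every other lien.
The other liens, earliest effective date first: G (7 January 2022), F (6 March 2022), D (19 June 2022), E (15 February 2023), C (8 July 2023), B (14 September 2023).
D would otherwise be senior to E, so under the subordination agreement D and E exchange positions.

A, G, F, E, D, C, B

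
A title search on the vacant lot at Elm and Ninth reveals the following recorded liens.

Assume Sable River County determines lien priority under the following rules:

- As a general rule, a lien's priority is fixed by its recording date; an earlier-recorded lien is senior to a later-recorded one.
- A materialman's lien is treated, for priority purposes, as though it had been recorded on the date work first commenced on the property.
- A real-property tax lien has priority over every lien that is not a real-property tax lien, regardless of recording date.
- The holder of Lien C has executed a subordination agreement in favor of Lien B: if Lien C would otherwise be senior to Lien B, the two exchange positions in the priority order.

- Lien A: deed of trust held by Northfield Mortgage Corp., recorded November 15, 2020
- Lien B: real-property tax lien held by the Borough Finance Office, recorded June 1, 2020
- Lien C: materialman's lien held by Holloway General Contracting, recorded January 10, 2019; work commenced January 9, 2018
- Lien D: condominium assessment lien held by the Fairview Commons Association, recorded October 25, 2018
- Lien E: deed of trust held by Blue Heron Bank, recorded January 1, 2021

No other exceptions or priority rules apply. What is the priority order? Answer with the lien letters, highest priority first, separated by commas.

B, C, D, A, E

Effective dates: C relates back to January 9, 2018 (work commenced).
B, as a real-property tax lien, has superpriority and ranks first.
The other liens, earliest effective date first: C (January 9, 2018), D (October 25, 2018), A (November 15, 2020), E (January 1, 2021).
C is already junior to B, so the subordination agreement changes nothing.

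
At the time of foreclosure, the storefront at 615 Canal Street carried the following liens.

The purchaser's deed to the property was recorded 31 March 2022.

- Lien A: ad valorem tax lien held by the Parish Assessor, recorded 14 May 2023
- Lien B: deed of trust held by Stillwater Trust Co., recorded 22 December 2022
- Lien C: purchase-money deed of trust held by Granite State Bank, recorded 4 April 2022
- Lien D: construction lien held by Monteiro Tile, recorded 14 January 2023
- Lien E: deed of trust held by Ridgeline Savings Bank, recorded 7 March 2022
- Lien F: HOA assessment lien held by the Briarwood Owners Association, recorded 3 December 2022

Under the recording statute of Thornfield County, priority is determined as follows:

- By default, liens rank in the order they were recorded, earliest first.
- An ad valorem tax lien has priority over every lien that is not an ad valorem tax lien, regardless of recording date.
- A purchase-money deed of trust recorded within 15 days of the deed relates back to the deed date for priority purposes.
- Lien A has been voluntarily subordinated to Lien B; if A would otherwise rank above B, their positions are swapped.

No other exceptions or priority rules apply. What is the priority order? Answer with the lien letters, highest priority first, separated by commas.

Effective dates after the stated exceptions: C's effective date is the deed date, 31 March 2022.
A is an ad valorem tax lien and takes priority over every other lien.
Ordering the rest by effective date: E (7 March 2022), C (31 March 2022), F (3 December 2022), B (22 December 2022), D (14 January 2023).
A is senior to B before the subordination, so the two trade places.

B, E, C, F, A, D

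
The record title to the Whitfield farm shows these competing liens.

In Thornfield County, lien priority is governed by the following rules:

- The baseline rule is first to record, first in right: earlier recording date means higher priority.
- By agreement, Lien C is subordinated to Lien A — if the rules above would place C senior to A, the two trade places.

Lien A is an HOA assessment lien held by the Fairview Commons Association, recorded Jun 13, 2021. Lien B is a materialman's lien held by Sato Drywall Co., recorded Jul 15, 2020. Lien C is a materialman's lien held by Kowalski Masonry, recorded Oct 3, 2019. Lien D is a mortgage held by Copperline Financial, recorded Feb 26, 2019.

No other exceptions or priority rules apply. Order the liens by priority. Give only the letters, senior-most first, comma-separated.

D, A, B, C

Ordering by effective date: D (Feb 26, 2019), C (Oct 3, 2019), B (Jul 15, 2020), A (Jun 13, 2021).
Because C would otherwise rank above A, the subordination swaps them.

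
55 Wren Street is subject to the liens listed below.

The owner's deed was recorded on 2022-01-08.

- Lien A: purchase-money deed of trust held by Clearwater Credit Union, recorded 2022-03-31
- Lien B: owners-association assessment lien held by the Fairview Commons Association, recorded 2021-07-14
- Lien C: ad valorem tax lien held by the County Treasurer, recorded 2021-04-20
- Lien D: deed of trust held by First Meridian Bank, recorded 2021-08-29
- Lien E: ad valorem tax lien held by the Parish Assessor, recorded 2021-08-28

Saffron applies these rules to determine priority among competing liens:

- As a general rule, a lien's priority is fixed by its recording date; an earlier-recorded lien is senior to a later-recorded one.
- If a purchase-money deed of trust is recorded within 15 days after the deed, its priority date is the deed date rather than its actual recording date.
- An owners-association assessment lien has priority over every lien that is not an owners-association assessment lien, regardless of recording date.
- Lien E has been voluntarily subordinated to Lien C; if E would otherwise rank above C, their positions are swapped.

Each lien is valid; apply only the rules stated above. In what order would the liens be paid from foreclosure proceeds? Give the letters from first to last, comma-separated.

Effective dates after the stated exceptions: A missed the 15-day window (82 days after the deed), so its recording date stands.
B is an owners-association assessment lien, so it outranks all other liens regardless of date.
Remaining liens by effective date: C (2021-04-20), E (2021-08-28), D (2021-08-29), A (2022-03-31).
Since E is not senior to C, the subordination leaves the order unchanged.

B, C, E, D, A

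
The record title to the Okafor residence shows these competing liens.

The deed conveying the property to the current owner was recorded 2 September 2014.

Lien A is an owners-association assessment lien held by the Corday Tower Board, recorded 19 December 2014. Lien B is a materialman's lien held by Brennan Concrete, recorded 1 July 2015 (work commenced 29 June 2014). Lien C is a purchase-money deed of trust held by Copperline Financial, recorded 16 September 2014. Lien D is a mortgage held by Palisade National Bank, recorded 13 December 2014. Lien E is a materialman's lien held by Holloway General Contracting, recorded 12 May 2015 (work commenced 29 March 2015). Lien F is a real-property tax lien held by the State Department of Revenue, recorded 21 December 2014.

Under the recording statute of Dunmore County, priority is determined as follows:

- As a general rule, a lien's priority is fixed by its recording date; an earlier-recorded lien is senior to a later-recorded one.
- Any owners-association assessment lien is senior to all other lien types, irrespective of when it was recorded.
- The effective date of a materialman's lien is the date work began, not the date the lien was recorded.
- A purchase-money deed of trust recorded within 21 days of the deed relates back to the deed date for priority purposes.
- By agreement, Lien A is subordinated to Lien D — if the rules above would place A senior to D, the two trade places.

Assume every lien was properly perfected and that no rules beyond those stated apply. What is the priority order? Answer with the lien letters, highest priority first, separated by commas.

D, B, C, A, F, E

Adjusting effective dates: B is treated as recorded 29 June 2014, the work-commencement date; C was recorded within the 21-day window, so its effective date is the deed date 2 September 2014; E's effective date is 29 March 2015, when work began.
A, as an owners-association assessment lien, has superpriority and ranks first.
The other liens, earliest effective date first: B (29 June 2014), C (2 September 2014), D (13 December 2014), F (21 December 2014), E (29 March 2015).
Because A would otherwise rank above D, the subordination swaps them.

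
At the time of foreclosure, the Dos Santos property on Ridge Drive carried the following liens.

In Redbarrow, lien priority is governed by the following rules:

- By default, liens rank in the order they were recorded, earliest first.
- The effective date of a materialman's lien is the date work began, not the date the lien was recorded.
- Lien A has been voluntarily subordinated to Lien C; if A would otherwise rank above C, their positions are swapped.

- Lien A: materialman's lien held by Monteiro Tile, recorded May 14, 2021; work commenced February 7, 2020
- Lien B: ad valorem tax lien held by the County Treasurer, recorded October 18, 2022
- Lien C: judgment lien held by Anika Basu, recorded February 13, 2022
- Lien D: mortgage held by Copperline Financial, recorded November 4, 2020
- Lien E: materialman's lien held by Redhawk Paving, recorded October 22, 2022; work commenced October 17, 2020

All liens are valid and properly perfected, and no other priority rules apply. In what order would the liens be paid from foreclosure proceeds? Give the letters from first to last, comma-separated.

C, E, D, A, B

Adjusting effective dates: A is treated as recorded February 7, 2020, the work-commencement date; E's effective date is October 17, 2020, when work began.
By effective date: A (February 7, 2020), E (October 17, 2020), D (November 4, 2020), C (February 13, 2022), B (October 18, 2022).
Because A would otherwise rank above C, the subordination swaps them.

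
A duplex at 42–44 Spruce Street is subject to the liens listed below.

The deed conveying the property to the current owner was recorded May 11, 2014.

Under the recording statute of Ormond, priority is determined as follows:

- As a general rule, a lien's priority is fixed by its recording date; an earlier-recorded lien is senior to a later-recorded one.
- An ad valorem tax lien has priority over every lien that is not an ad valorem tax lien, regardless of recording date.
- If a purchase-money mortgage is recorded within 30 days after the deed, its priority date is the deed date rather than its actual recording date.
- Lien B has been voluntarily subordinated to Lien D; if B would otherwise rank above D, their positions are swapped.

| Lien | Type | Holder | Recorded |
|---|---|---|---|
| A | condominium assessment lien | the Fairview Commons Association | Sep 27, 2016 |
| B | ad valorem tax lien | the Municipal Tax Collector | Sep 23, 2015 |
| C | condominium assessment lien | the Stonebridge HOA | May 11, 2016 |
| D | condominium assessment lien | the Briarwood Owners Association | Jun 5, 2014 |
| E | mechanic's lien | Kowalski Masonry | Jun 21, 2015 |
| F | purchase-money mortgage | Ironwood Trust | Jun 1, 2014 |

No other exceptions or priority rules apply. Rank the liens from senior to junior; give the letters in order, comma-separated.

D, F, B, E, C, A

Effective dates: F's effective date is the deed date, May 11, 2014.
As an ad valorem tax lien, B is senior to every other lien.
Remaining liens by effective date: F (May 11, 2014), D (Jun 5, 2014), E (Jun 21, 2015), C (May 11, 2016), A (Sep 27, 2016).
B is senior to D before the subordination, so the two trade places.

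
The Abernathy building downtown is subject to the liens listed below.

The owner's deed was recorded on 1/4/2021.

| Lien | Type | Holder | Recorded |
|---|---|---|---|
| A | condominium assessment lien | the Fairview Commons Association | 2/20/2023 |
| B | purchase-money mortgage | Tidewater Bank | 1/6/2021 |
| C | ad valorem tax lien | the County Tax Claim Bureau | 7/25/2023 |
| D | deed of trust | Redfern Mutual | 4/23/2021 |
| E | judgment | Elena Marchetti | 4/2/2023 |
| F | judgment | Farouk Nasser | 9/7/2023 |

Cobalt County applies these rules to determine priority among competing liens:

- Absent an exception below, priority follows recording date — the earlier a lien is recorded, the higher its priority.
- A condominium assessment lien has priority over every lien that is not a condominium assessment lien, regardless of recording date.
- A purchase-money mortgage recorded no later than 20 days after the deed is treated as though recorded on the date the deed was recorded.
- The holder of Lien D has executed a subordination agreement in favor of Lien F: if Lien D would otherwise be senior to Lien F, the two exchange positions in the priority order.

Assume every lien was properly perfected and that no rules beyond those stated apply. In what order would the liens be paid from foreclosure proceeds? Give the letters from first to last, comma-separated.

A, B, F, E, C, D

Effective dates after the stated exceptions: B was recorded within the 20-day window, so its effective date is the deed date 1/4/2021.
A is a condominium assessment lien and takes priority over every other lien.
Ordering the rest by effective date: B (1/4/2021), D (4/23/2021), E (4/2/2023), C (7/25/2023), F (9/7/2023).
D is senior to F before the subordination, so the two trade places.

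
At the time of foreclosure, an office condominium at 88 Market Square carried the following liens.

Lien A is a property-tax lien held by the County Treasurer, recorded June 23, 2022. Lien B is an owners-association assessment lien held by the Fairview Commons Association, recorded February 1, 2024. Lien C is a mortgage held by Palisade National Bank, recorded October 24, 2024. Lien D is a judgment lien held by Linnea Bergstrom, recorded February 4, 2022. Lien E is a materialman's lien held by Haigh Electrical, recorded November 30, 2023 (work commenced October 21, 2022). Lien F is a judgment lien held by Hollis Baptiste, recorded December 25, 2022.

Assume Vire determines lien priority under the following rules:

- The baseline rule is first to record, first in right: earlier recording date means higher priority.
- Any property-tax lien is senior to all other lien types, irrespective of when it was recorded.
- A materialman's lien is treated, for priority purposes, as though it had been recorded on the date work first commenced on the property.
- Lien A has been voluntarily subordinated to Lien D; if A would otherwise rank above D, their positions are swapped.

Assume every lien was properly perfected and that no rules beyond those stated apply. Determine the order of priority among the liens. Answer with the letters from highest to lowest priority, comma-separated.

Effective dates after the stated exceptions: E relates back to October 21, 2022 (work commenced).
As a property-tax lien, A is senior to every other lien.
Ordering the rest by effective date: D (February 4, 2022), E (October 21, 2022), F (December 25, 2022), B (February 1, 2024), C (October 24, 2024).
A would otherwise be senior to D, so under the subordination agreement A and D exchange positions.

D, A, E, F, B, C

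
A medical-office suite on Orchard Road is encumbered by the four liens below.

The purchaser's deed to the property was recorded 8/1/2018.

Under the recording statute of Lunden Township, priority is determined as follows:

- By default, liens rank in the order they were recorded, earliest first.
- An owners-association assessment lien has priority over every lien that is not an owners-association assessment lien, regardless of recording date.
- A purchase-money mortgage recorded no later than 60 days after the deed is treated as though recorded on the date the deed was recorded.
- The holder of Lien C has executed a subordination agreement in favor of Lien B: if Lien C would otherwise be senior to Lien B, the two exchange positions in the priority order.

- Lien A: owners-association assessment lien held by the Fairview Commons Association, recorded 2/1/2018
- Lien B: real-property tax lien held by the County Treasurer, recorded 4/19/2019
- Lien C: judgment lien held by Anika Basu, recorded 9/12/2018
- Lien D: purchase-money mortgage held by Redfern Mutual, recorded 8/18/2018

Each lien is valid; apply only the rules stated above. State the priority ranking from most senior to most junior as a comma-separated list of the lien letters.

Adjusting effective dates: D relates back to the deed date 8/1/2018.
A is an owners-association assessment lien and takes priority over every other lien.
Among the remaining liens, by effective date: D (8/1/2018), C (9/12/2018), B (4/19/2019).
Because C would otherwise rank above B, the subordination swaps them.

A, D, B, C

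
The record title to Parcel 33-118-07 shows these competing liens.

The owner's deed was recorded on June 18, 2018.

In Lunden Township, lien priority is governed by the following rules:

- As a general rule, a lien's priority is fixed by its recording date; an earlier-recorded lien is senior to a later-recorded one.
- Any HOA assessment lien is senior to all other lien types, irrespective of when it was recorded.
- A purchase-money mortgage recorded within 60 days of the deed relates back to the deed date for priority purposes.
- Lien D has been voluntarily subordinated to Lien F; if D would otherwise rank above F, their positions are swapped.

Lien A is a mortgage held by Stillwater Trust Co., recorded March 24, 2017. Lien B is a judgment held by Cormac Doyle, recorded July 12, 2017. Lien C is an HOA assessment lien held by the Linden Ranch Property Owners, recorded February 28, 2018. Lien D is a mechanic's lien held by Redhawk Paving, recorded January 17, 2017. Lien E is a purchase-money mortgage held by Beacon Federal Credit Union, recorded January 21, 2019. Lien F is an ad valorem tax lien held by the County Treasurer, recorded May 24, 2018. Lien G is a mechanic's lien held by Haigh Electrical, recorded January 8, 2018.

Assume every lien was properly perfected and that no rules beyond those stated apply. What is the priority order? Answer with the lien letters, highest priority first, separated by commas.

Adjusting effective dates: E missed the 60-day window (217 days after the deed), so its recording date stands.
As an HOA assessment lien, C is senior to every other lien.
The other liens, earliest effective date first: D (January 17, 2017), A (March 24, 2017), B (July 12, 2017), G (January 8, 2018), F (May 24, 2018), E (January 21, 2019).
D would otherwise be senior to F, so under the subordination agreement D and F exchange positions.

C, F, A, B, G, D, E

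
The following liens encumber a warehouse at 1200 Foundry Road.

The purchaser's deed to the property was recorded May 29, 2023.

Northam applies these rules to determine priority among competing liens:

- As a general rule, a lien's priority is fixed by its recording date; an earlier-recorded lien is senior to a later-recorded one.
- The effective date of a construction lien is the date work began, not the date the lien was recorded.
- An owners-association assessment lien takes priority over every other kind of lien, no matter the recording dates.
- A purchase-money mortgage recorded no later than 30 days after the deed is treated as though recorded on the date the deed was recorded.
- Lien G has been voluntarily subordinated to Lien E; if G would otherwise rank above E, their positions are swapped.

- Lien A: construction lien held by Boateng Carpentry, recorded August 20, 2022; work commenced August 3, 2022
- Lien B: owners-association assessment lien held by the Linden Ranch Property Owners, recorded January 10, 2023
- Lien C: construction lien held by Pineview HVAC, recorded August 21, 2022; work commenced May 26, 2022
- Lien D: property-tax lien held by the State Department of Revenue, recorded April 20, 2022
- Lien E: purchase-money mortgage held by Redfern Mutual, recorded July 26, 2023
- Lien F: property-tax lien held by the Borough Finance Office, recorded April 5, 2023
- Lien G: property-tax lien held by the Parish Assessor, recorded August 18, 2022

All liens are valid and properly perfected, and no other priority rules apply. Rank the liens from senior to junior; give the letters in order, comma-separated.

Adjusting effective dates: A is treated as recorded August 3, 2022, the work-commencement date; C is treated as recorded May 26, 2022, the work-commencement date; E was recorded 58 days after the deed, outside the 30-day window, so it keeps its recording date.
B, as an owners-association assessment lien, has superpriority and ranks first.
Ordering the rest by effective date: D (April 20, 2022), C (May 26, 2022), A (August 3, 2022), G (August 18, 2022), F (April 5, 2023), E (July 26, 2023).
G would otherwise be senior to E, so under the subordination agreement G and E exchange positions.

B, D, C, A, E, F, G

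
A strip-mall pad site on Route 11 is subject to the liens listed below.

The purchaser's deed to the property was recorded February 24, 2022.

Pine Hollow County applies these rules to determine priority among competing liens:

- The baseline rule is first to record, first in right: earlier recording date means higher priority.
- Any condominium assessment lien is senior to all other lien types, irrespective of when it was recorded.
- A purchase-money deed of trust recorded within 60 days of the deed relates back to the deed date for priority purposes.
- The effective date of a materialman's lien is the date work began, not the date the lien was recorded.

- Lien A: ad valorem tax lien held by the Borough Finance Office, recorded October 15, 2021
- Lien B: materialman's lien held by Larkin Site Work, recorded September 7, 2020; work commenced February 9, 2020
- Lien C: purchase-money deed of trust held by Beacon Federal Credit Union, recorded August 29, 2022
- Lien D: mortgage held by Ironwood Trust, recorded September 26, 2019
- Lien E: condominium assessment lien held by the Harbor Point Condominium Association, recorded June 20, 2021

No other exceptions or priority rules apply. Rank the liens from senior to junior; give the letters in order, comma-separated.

Effective dates after the stated exceptions: B relates back to February 9, 2020 (work commenced); C was recorded 186 days after the deed — beyond 60 days — so no relation-back applies.
E is a condominium assessment lien and takes priority over every other lien.
Remaining liens by effective date: D (September 26, 2019), B (February 9, 2020), A (October 15, 2021), C (August 29, 2022).

E, D, B, A, C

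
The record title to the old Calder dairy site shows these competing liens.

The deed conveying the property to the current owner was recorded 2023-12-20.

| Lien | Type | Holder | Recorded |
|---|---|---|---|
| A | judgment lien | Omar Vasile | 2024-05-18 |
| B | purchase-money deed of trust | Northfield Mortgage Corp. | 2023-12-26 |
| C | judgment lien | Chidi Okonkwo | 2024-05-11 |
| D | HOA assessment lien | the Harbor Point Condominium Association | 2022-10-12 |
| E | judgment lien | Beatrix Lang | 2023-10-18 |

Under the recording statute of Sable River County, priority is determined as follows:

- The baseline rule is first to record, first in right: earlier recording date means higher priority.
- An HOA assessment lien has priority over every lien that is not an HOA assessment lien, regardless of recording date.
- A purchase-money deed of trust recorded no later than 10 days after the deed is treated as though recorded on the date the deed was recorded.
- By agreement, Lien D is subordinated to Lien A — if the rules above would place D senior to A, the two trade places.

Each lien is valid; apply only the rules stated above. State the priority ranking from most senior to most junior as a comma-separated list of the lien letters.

A, E, B, C, D

Adjusting effective dates: B was recorded within the 10-day window, so its effective date is the deed date 2023-12-20.
D is an HOA assessment lien and takes priority over every other lien.
Ordering the rest by effective date: E (2023-10-18), B (2023-12-20), C (2024-05-11), A (2024-05-18).
Because D would otherwise rank above A, the subordination swaps them.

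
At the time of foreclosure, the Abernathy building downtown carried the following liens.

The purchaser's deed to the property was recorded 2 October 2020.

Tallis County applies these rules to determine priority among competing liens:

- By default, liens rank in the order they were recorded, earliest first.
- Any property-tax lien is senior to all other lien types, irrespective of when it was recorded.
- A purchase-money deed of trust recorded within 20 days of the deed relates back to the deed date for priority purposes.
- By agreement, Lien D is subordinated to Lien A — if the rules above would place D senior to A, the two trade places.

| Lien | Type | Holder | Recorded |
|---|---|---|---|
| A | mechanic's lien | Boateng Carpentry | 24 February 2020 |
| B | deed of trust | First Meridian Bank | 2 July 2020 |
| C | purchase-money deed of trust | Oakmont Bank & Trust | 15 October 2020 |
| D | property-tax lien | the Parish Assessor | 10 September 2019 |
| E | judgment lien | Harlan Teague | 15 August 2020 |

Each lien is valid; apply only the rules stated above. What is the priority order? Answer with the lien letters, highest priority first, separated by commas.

Effective dates after the stated exceptions: C was recorded within the 20-day window, so its effective date is the deed date 2 October 2020.
As a property-tax lien, D is senior to every other lien.
Remaining liens by effective date: A (24 February 2020), B (2 July 2020), E (15 August 2020), C (2 October 2020).
D would otherwise be senior to A, so under the subordination agreement D and A exchange positions.

A, D, B, E, C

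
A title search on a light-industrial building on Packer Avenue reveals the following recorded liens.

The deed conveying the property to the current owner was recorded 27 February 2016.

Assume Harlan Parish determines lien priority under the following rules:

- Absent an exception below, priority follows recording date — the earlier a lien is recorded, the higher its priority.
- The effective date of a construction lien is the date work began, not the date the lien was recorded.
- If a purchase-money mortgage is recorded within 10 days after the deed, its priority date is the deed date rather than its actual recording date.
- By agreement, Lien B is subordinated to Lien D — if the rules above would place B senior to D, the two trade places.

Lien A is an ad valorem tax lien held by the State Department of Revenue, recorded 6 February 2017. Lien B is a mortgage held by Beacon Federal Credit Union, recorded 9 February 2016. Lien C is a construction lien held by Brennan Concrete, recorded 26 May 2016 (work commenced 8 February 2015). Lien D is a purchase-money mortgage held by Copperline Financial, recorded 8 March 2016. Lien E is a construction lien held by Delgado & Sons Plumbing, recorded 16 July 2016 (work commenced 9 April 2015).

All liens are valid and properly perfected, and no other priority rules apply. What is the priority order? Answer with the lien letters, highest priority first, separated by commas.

First, effective dates: C's effective date is 8 February 2015, when work began; D's effective date is the deed date, 27 February 2016; E's effective date is 9 April 2015, when work began.
By effective date, earliest first: C (8 February 2015), E (9 April 2015), B (9 February 2016), D (27 February 2016), A (6 February 2017).
B is senior to D before the subordination, so the two trade places.

C, E, D, B, A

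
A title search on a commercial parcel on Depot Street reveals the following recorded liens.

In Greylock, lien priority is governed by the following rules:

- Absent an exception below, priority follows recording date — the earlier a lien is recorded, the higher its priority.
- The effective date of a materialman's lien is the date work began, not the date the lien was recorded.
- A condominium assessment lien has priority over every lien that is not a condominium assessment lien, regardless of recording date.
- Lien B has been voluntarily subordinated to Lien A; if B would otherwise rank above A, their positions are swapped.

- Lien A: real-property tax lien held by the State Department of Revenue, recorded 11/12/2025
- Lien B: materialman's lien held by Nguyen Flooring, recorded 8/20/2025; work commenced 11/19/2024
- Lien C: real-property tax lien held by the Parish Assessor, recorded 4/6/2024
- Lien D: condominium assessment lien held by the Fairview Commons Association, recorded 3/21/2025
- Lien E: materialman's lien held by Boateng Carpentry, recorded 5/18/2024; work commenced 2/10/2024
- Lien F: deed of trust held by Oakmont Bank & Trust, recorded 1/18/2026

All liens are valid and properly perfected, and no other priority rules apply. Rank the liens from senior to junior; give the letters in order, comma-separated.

D, E, C, A, B, F

Effective dates after the stated exceptions: B relates back to 11/19/2024 (work commenced); E relates back to 2/10/2024 (work commenced).
D, as a condominium assessment lien, has superpriority and ranks first.
Among the remaining liens, by effective date: E (2/10/2024), C (4/6/2024), B (11/19/2024), A (11/12/2025), F (1/18/2026).
The subordination applies — B was senior to A — so B and A swap.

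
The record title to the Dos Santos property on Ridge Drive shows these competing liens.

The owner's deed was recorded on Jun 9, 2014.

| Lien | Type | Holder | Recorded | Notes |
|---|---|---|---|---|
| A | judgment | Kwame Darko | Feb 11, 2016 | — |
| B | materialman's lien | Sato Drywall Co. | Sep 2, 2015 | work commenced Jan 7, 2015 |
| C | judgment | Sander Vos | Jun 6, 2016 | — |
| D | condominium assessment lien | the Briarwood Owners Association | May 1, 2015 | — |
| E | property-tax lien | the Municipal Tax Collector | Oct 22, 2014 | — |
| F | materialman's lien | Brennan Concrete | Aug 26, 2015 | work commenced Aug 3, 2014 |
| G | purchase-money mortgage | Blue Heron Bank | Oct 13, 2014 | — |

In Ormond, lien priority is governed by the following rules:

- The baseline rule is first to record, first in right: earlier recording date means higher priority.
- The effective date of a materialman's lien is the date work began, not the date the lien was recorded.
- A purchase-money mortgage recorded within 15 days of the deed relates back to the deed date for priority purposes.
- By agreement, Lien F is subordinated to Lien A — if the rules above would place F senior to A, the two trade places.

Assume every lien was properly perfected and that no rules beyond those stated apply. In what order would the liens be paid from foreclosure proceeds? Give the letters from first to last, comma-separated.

Adjusting effective dates: B is treated as recorded Jan 7, 2015, the work-commencement date; F relates back to Aug 3, 2014 (work commenced); G missed the 15-day window (126 days after the deed), so its recording date stands.
Sorted by effective date: F (Aug 3, 2014), G (Oct 13, 2014), E (Oct 22, 2014), B (Jan 7, 2015), D (May 1, 2015), A (Feb 11, 2016), C (Jun 6, 2016).
F is senior to A before the subordination, so the two trade places.

A, G, E, B, D, F, C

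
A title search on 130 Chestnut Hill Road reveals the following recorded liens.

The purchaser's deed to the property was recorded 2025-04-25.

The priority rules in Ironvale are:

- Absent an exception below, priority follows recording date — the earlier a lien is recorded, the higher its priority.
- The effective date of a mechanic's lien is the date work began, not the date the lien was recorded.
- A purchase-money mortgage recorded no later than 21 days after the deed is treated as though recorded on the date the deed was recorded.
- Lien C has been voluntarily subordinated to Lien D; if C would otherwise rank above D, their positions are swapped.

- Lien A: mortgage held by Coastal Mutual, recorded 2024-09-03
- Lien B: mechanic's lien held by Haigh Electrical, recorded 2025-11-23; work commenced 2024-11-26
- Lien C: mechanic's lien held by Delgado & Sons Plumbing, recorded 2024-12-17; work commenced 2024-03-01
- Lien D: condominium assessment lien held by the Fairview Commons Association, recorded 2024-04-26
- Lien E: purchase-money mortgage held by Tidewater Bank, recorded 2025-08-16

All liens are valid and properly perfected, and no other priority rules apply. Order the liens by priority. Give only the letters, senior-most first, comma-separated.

First, effective dates: B is treated as recorded 2024-11-26, the work-commencement date; C's effective date is 2024-03-01, when work began; E missed the 21-day window (113 days after the deed), so its recording date stands.
Ordering by effective date: C (2024-03-01), D (2024-04-26), A (2024-09-03), B (2024-11-26), E (2025-08-16).
C is senior to D before the subordination, so the two trade places.

D, C, A, B, E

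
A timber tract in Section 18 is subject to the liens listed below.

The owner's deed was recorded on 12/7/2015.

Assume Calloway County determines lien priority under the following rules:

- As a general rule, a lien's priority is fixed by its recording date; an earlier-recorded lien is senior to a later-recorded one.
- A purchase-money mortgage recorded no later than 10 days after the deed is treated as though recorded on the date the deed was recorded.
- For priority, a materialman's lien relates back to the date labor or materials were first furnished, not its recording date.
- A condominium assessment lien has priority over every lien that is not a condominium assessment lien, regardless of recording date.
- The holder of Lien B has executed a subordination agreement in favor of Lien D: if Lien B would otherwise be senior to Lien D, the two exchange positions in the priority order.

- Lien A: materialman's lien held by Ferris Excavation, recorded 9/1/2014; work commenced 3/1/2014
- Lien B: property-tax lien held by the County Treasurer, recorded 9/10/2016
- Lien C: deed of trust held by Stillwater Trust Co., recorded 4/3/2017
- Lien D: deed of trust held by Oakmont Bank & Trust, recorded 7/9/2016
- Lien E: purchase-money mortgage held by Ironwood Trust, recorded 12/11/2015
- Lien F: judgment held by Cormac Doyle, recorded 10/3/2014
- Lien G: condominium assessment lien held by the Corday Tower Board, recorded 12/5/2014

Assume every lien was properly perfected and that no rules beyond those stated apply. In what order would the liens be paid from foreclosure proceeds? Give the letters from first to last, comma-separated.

G, A, F, E, D, B, C

Adjusting effective dates: A relates back to 3/1/2014 (work commenced); E was recorded within the 10-day window, so its effective date is the deed date 12/7/2015.
As a condominium assessment lien, G is senior to every other lien.
Remaining liens by effective date: A (3/1/2014), F (10/3/2014), E (12/7/2015), D (7/9/2016), B (9/10/2016), C (4/3/2017).
B is already junior to D, so the subordination agreement changes nothing.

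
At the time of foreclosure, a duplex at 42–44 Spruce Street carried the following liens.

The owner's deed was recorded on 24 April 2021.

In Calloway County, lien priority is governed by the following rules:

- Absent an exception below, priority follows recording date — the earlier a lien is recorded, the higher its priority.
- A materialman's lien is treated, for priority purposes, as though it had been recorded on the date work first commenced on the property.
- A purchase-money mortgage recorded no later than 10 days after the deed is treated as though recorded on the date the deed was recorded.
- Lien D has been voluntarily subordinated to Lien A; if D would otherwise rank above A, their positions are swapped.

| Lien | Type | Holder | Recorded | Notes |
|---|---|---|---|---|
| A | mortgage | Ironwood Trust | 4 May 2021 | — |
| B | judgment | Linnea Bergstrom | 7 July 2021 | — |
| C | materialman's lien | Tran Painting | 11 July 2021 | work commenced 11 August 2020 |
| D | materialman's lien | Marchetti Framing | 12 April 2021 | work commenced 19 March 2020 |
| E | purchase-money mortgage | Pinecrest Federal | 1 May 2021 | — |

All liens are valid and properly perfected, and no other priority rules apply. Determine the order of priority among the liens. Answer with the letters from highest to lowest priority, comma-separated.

Adjusting effective dates: C is treated as recorded 11 August 2020, the work-commencement date; D relates back to 19 March 2020 (work commenced); E's effective date is the deed date, 24 April 2021.
Ordering by effective date: D (19 March 2020), C (11 August 2020), E (24 April 2021), A (4 May 2021), B (7 July 2021).
The subordination applies — D was senior to A — so D and A swap.

A, C, E, D, B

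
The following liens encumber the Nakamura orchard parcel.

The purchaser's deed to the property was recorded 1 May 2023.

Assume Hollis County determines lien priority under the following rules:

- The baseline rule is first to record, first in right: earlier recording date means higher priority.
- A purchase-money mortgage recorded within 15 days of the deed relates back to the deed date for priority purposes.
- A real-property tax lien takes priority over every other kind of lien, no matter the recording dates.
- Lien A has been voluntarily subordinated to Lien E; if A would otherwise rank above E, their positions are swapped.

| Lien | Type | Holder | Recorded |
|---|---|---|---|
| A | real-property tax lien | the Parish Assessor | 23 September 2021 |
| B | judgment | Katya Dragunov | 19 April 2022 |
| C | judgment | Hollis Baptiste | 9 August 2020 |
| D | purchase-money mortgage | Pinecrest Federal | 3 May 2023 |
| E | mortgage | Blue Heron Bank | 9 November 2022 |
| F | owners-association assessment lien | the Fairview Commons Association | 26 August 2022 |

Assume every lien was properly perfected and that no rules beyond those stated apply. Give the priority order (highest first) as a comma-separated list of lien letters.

Effective dates after the stated exceptions: D's effective date is the deed date, 1 May 2023.
A is a real-property tax lien and takes priority over every other lien.
The other liens, earliest effective date first: C (9 August 2020), B (19 April 2022), F (26 August 2022), E (9 November 2022), D (1 May 2023).
The subordination applies — A was senior to E — so A and E swap.

E, C, B, F, A, D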